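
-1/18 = -0.06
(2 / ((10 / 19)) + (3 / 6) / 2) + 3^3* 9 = 247.05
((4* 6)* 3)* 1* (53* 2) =7632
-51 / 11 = -4.64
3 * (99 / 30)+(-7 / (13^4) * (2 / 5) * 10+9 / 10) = 1542154 / 142805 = 10.80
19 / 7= 2.71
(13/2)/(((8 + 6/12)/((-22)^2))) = 6292/17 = 370.12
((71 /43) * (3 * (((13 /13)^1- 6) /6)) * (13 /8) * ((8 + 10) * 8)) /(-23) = 41535 /989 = 42.00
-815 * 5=-4075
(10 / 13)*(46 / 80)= 23 / 52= 0.44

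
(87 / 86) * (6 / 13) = 0.47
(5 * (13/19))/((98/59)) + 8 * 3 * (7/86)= 321313/80066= 4.01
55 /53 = 1.04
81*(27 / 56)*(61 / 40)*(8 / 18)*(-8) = -211.76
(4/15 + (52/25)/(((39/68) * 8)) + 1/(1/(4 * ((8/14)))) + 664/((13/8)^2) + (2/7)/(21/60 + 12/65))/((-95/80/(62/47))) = -148554616896/524436575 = -283.27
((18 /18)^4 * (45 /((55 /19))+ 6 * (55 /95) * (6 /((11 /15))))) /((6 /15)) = 109.92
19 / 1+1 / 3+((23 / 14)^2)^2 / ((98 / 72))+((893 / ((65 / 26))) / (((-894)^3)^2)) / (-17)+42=170228302327572437145907483 / 2552714721220216297641120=66.69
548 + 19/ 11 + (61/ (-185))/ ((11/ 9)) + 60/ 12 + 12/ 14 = 7910457/ 14245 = 555.31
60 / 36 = 1.67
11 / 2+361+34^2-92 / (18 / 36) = 2677 / 2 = 1338.50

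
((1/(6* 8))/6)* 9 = 1/32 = 0.03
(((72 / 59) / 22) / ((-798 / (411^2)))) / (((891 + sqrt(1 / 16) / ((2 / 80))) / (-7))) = 1013526 / 11110231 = 0.09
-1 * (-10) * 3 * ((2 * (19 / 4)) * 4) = 1140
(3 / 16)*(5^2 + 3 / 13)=123 / 26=4.73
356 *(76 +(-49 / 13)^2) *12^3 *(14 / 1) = 776895303.20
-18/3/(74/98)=-294/37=-7.95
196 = 196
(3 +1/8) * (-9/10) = -45/16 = -2.81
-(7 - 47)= 40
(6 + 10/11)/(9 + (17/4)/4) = 1216/1771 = 0.69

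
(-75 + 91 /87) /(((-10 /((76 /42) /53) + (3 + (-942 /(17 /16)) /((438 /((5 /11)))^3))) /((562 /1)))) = 453552738693831051 /3163515788594998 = 143.37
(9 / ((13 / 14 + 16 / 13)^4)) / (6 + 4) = 548599688 / 13252496445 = 0.04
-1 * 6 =-6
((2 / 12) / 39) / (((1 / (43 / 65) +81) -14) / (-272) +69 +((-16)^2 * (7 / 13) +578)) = 2924 / 536831955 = 0.00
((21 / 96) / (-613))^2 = 49 / 384787456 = 0.00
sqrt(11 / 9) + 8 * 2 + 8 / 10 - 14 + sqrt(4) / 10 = sqrt(11) / 3 + 3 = 4.11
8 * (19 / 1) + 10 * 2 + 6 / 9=518 / 3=172.67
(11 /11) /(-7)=-1 /7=-0.14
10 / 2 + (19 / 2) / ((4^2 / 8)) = 39 / 4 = 9.75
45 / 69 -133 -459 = -13601 / 23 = -591.35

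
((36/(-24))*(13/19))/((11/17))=-663/418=-1.59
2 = 2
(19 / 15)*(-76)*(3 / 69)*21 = -10108 / 115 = -87.90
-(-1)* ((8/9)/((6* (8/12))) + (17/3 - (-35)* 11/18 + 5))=581/18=32.28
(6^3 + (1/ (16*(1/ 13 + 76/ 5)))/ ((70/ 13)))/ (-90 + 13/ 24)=-48045481/ 19898396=-2.41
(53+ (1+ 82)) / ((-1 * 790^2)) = -34 / 156025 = -0.00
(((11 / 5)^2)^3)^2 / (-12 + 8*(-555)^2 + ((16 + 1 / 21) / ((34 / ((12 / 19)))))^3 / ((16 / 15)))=6595553074163354359982 / 1264308018362876220703125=0.01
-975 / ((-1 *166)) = 975 / 166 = 5.87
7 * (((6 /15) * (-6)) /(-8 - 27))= 12 /25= 0.48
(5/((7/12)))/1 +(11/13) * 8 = 1396/91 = 15.34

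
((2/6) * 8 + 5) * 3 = 23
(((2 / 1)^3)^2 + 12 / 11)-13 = 573 / 11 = 52.09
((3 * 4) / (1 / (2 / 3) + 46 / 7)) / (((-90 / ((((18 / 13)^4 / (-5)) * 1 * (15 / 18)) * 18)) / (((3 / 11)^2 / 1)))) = 26453952 / 1952572765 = 0.01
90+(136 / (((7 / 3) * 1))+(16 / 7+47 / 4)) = 4545 / 28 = 162.32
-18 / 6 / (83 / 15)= -45 / 83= -0.54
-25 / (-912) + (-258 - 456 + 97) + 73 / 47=-26379337 / 42864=-615.42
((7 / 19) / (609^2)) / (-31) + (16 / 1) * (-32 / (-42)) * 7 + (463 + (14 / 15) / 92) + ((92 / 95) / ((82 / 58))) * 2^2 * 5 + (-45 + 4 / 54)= 456534647921699 / 882845662230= 517.12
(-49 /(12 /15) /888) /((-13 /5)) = 1225 /46176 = 0.03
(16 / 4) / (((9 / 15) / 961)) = 19220 / 3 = 6406.67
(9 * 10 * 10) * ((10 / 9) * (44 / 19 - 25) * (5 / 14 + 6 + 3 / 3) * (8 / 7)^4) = -284708.64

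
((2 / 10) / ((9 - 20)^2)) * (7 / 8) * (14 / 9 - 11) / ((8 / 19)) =-2261 / 69696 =-0.03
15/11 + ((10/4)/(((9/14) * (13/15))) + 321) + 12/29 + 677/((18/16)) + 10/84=485507291/522522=929.16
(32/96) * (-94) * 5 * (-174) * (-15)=-408900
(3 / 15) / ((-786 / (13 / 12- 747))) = 8951 / 47160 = 0.19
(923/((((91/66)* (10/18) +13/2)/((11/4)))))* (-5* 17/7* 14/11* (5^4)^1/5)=-674847.52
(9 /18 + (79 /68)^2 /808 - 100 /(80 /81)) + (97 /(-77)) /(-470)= -6811050083473 /67606394240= -100.75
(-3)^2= 9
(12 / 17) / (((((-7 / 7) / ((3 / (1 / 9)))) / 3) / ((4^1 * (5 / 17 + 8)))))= -548208 / 289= -1896.91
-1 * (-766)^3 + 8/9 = 4045095872/9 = 449455096.89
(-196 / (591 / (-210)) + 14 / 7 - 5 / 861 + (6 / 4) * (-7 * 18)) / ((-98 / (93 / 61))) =308549882 / 168995071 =1.83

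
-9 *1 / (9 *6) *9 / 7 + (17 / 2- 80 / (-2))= 48.29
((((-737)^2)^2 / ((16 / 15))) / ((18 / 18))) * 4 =4425488438415 / 4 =1106372109603.75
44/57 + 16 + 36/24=18.27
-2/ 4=-1/ 2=-0.50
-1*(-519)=519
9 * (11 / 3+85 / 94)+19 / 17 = 67525 / 1598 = 42.26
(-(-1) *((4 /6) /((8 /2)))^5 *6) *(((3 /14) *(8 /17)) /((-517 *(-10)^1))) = 1 /66444840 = 0.00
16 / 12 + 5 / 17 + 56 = 2939 / 51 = 57.63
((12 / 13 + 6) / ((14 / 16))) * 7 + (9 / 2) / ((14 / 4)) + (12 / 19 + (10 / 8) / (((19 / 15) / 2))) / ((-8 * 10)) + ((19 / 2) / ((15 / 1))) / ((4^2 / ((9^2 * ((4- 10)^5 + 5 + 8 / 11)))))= -3782011707 / 152152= -24856.80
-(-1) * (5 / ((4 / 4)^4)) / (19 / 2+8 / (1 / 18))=10 / 307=0.03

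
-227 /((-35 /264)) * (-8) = -479424 /35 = -13697.83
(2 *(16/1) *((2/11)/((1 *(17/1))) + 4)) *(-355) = -8520000/187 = -45561.50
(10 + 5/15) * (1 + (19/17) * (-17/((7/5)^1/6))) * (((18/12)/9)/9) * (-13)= 226889/1134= 200.08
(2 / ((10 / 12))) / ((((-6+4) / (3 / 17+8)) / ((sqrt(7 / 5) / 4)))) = -417 * sqrt(35) / 850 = -2.90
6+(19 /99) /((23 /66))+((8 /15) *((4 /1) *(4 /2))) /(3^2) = 21812 /3105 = 7.02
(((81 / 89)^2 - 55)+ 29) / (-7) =199385 / 55447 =3.60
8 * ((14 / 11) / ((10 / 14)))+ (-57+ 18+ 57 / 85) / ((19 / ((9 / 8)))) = 851657 / 71060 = 11.99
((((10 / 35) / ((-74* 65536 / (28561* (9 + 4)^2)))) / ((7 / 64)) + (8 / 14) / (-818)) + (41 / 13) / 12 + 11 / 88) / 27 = -65528501911 / 799557018624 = -0.08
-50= -50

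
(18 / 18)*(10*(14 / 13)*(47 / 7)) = 940 / 13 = 72.31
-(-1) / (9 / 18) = 2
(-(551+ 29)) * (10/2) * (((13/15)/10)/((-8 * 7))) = 377/84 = 4.49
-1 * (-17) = 17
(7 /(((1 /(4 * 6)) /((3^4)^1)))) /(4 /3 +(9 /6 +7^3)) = 81648 /2075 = 39.35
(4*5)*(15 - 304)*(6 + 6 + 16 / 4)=-92480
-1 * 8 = -8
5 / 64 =0.08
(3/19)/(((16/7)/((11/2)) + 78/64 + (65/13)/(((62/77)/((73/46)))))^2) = 3086458676224/2580143447214153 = 0.00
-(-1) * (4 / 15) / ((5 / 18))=24 / 25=0.96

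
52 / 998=26 / 499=0.05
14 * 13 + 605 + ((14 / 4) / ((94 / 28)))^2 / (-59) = 102568096 / 130331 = 786.98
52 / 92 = 13 / 23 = 0.57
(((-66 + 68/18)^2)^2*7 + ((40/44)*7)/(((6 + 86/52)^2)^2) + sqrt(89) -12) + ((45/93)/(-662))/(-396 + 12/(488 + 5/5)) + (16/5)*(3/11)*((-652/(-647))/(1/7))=sqrt(89) + 50886778698752627000237141466932621/484981166049197723767414080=104925277.18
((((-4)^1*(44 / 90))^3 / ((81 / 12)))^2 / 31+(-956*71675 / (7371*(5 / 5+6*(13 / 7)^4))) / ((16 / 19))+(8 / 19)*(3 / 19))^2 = 8705532673254771588933071006940770041673071787458561 / 374700529924833392414802434661184070472656250000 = 23233.31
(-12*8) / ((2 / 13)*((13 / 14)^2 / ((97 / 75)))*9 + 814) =-912576 / 7746659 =-0.12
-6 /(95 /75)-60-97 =-3073 /19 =-161.74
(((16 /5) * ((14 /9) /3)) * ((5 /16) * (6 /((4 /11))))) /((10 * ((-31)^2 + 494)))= 77 /130950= 0.00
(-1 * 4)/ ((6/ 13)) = -26/ 3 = -8.67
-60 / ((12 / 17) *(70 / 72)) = -612 / 7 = -87.43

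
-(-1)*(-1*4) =-4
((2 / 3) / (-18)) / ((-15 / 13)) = 0.03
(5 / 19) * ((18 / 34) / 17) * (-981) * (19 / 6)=-14715 / 578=-25.46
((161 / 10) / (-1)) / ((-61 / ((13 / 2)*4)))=6.86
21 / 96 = 7 / 32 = 0.22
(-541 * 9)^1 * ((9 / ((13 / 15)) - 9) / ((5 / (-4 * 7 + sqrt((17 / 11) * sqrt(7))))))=35027.00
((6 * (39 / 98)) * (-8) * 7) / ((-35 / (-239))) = -223704 / 245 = -913.08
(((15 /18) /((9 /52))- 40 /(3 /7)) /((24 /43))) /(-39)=51385 /12636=4.07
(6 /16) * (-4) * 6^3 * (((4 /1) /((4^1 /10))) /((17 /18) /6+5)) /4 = -87480 /557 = -157.06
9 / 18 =1 / 2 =0.50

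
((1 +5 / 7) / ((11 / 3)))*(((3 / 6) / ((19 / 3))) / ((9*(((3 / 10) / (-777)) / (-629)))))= 1396380 / 209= 6681.24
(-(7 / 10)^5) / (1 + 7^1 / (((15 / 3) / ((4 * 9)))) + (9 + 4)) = -2401 / 920000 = -0.00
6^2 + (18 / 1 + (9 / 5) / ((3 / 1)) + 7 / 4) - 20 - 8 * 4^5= -163113 / 20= -8155.65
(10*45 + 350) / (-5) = -160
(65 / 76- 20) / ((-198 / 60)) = 2425 / 418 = 5.80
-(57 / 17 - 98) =1609 / 17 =94.65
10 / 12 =0.83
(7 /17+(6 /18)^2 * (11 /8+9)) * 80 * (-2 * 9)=-38300 /17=-2252.94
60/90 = 2/3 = 0.67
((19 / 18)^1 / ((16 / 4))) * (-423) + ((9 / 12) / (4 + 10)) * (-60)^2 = 4549 / 56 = 81.23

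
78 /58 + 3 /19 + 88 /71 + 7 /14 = 253673 /78242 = 3.24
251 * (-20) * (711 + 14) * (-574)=2089073000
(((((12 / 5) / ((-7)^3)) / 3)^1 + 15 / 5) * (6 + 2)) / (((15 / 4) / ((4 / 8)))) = 82256 / 25725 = 3.20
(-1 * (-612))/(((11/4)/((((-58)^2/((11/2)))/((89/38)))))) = 625865472/10769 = 58117.32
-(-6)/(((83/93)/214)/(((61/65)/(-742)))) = -3642066/2001545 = -1.82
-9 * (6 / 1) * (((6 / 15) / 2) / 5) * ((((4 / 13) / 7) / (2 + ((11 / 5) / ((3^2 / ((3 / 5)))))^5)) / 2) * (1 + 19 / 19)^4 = -0.38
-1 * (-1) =1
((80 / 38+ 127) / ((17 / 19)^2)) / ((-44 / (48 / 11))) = -50844 / 3179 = -15.99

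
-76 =-76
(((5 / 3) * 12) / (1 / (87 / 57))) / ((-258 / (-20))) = 5800 / 2451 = 2.37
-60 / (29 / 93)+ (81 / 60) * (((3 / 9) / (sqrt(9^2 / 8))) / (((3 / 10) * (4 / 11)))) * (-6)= -5580 / 29 - 11 * sqrt(2) / 2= -200.19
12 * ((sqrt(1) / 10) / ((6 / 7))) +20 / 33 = 331 / 165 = 2.01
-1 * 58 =-58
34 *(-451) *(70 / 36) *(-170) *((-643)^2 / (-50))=-377219704477 / 9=-41913300497.44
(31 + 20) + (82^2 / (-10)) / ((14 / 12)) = -18387 / 35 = -525.34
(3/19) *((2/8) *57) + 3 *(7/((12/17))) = 32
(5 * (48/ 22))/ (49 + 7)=0.19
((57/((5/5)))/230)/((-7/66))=-1881/805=-2.34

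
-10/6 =-5/3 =-1.67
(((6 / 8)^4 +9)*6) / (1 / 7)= 50085 / 128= 391.29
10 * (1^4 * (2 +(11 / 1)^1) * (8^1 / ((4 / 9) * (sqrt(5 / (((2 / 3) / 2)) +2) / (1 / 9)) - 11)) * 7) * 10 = 800800 / 151 +291200 * sqrt(17) / 151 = 13254.62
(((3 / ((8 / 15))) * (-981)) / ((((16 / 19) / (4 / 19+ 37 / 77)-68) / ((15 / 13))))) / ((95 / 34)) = 2276160345 / 66705808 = 34.12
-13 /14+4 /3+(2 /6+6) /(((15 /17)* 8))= 3281 /2520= 1.30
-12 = -12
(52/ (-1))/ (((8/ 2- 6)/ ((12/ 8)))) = 39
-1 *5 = -5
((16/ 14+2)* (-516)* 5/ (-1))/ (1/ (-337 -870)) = -68509320/ 7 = -9787045.71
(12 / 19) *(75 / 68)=225 / 323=0.70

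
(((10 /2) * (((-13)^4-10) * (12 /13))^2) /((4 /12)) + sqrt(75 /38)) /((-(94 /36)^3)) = -10268663312949120 /17546087-14580 * sqrt(114) /1972637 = -585239507.49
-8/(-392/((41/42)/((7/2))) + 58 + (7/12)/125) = 492000/82868713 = 0.01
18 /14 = 9 /7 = 1.29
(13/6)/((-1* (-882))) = 13/5292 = 0.00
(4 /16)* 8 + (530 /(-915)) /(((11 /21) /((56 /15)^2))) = -13.41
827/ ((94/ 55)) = 45485/ 94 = 483.88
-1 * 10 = -10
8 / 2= 4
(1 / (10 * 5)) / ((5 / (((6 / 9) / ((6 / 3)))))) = 1 / 750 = 0.00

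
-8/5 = -1.60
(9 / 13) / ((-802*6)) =-3 / 20852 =-0.00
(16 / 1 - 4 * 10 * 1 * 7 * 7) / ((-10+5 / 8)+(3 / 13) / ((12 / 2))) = 202176 / 971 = 208.21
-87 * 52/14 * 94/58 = -3666/7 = -523.71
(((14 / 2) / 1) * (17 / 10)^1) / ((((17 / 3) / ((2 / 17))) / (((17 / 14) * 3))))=9 / 10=0.90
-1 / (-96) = 1 / 96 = 0.01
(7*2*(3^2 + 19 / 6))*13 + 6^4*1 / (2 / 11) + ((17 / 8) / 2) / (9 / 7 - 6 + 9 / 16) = 1448022 / 155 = 9342.08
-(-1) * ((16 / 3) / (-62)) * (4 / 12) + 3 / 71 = 269 / 19809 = 0.01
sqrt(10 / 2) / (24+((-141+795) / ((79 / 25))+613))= 79 * sqrt(5) / 66673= 0.00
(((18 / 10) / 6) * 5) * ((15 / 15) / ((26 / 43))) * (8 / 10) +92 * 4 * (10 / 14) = 120503 / 455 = 264.84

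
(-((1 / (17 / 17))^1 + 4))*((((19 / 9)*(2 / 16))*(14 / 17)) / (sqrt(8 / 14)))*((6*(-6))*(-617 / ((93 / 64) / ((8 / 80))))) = -1312976*sqrt(7) / 1581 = -2197.22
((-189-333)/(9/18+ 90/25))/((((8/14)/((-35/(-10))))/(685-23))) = -21165795/41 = -516238.90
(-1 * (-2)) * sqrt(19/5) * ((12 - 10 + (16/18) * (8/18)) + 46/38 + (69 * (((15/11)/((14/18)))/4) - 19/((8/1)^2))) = 50893295 * sqrt(95)/3792096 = 130.81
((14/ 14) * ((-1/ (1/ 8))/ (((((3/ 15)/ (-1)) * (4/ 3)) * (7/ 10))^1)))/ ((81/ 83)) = 8300/ 189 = 43.92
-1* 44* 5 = -220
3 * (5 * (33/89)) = 495/89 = 5.56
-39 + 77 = 38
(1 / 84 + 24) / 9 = 2017 / 756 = 2.67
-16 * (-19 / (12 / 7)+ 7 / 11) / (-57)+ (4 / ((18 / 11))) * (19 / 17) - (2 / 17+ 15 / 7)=-550859 / 223839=-2.46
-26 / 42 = -13 / 21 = -0.62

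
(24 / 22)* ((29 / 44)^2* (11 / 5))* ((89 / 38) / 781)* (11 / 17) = 224547 / 110995720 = 0.00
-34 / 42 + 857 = 17980 / 21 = 856.19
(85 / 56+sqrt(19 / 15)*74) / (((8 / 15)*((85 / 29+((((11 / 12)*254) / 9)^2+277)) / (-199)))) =-33.33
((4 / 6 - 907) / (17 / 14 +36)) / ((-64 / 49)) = 932617 / 50016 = 18.65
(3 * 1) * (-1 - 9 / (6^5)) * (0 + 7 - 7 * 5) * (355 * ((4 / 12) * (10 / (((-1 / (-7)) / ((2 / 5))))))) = 15046675 / 54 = 278642.13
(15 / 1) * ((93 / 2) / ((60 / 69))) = 6417 / 8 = 802.12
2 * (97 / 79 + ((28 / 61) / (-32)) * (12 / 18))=70451 / 28914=2.44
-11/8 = -1.38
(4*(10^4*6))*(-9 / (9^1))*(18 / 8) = -540000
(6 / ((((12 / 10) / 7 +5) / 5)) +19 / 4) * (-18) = -68751 / 362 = -189.92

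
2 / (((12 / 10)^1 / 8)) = 40 / 3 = 13.33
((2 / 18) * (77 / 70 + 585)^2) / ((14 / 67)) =2301538507 / 12600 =182661.79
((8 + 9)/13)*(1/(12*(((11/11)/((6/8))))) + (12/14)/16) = 17/112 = 0.15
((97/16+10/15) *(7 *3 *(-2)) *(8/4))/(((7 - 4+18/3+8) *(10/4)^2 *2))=-133/50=-2.66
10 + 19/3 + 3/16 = 793/48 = 16.52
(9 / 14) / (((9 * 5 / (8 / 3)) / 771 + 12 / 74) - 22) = -342324 / 11617081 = -0.03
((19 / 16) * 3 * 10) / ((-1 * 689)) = -285 / 5512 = -0.05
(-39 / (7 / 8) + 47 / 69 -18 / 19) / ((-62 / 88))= 18104900 / 284487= 63.64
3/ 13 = 0.23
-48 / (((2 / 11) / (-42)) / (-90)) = -997920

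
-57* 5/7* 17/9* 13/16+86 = 7901/336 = 23.51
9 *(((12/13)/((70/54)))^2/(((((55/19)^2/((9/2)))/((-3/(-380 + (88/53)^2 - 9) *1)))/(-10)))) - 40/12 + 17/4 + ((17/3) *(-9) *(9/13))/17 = -115917442102811/85825894654500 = -1.35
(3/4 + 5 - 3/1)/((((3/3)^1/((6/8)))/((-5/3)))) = -55/16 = -3.44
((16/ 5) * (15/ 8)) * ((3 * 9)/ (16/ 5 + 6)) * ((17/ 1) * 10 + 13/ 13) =69255/ 23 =3011.09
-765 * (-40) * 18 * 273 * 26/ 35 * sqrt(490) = 781915680 * sqrt(10) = 2472634487.00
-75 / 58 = -1.29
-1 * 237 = -237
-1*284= -284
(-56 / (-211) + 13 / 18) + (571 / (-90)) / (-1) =23206 / 3165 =7.33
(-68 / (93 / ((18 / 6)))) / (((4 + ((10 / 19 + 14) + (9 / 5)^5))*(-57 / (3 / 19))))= 212500 / 1308717359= 0.00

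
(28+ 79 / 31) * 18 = 549.87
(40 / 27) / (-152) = -5 / 513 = -0.01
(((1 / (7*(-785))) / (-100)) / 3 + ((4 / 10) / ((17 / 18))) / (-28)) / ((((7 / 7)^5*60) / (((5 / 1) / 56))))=-423883 / 18832464000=-0.00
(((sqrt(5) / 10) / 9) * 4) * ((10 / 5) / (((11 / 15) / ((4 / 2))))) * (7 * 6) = 112 * sqrt(5) / 11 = 22.77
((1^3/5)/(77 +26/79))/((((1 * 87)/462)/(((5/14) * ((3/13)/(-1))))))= -2607/2303093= -0.00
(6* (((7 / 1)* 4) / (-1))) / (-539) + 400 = 30824 / 77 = 400.31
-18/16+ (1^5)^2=-1/8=-0.12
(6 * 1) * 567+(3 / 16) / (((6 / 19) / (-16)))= 6785 / 2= 3392.50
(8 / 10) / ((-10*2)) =-1 / 25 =-0.04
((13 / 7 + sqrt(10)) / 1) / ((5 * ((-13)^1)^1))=-sqrt(10) / 65 - 1 / 35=-0.08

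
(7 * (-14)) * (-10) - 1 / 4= 3919 / 4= 979.75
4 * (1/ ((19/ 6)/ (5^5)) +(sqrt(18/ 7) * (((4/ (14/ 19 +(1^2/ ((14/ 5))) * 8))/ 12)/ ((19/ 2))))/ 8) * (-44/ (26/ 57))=-4950000/ 13 -627 * sqrt(14)/ 3107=-380769.99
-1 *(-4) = 4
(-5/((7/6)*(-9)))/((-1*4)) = -5/42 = -0.12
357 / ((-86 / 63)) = -22491 / 86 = -261.52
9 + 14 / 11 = 113 / 11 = 10.27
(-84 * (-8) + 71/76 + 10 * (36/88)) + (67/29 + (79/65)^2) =69736249829/102430900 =680.81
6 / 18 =0.33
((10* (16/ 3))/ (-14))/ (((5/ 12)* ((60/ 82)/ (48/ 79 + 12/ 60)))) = -418528/ 41475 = -10.09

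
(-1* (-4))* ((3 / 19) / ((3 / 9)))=36 / 19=1.89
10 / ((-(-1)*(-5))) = -2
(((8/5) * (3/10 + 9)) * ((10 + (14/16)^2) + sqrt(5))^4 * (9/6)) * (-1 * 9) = -713408181724431/209715200 - 856736850879 * sqrt(5)/819200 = -5740322.93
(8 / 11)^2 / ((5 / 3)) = 192 / 605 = 0.32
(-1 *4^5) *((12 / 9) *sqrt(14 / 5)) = -4096 *sqrt(70) / 15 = -2284.64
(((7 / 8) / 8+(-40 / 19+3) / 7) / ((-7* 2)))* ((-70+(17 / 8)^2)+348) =-745011 / 155648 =-4.79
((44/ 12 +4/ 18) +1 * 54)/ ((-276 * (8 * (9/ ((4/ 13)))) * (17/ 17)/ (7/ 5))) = -3647/ 2906280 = -0.00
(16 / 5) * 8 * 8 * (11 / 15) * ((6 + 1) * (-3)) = -78848 / 25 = -3153.92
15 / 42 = 0.36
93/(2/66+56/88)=279/2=139.50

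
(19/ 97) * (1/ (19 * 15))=1/ 1455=0.00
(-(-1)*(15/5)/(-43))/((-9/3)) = 1/43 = 0.02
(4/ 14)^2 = 4/ 49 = 0.08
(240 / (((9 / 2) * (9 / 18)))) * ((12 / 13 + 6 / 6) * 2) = 16000 / 39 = 410.26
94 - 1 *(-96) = 190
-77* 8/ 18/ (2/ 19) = -2926/ 9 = -325.11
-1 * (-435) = 435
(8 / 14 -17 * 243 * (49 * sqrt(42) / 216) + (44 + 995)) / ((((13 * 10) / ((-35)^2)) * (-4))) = -254695 / 104 + 1836765 * sqrt(42) / 832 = 11858.22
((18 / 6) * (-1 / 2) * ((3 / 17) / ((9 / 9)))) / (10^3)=-9 / 34000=-0.00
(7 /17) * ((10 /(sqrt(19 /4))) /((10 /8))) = 112 * sqrt(19) /323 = 1.51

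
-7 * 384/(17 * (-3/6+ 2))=-1792/17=-105.41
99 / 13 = 7.62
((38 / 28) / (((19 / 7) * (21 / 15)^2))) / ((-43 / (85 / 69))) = -2125 / 290766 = -0.01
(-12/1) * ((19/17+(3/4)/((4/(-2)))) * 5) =-44.56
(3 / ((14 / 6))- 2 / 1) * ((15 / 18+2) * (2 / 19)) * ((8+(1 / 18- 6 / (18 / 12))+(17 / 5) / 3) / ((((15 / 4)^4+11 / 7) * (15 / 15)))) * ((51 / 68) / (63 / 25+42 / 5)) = -6351200 / 16674747453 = -0.00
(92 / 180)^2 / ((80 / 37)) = 19573 / 162000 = 0.12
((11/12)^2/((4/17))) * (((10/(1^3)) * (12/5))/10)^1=2057/240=8.57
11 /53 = 0.21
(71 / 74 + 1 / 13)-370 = -354943 / 962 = -368.96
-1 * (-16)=16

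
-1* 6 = -6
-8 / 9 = -0.89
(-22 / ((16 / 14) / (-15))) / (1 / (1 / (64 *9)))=385 / 768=0.50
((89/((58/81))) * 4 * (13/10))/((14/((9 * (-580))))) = -1686906/7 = -240986.57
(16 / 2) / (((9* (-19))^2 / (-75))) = -200 / 9747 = -0.02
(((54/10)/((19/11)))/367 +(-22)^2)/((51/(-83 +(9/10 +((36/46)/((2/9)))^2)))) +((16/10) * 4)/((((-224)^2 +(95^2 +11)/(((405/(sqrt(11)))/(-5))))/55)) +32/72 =-47544782035092183674749/71928377356837423050 +198792 * sqrt(11)/12744813805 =-661.00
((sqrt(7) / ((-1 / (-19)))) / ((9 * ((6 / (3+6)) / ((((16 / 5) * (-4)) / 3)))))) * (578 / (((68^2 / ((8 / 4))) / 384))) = -19456 * sqrt(7) / 15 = -3431.72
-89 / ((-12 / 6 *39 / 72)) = 1068 / 13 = 82.15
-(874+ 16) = -890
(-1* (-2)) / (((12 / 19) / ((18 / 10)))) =57 / 10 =5.70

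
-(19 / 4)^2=-361 / 16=-22.56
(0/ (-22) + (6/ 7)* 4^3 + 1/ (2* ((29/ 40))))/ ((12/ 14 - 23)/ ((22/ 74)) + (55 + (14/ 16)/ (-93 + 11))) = -81367616/ 28551631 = -2.85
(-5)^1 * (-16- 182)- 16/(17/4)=16766/17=986.24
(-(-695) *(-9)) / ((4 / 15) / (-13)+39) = -1219725 / 7601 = -160.47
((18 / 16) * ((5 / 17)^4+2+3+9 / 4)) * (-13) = -283679253 / 2672672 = -106.14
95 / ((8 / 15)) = 1425 / 8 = 178.12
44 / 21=2.10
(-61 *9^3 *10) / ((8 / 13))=-2890485 / 4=-722621.25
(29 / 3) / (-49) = -29 / 147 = -0.20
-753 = -753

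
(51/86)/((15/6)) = 51/215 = 0.24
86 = 86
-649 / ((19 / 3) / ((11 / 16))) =-21417 / 304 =-70.45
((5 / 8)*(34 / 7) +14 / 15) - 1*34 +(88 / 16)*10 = 24.97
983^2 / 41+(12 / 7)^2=47354065 / 2009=23570.96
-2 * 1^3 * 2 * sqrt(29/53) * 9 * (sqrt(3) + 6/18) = -36 * sqrt(4611)/53- 12 * sqrt(1537)/53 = -55.00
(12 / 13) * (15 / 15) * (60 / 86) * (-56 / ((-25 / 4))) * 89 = 1435392 / 2795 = 513.56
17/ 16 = 1.06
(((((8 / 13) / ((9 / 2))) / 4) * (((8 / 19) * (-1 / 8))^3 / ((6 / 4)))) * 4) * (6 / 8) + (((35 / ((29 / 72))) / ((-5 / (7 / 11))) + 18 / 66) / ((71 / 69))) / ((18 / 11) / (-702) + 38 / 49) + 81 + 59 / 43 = 79465856424762263 / 1154795285428083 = 68.81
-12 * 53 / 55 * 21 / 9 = -1484 / 55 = -26.98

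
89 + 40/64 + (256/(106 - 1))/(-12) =225343/2520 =89.42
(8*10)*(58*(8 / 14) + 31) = 35920 / 7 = 5131.43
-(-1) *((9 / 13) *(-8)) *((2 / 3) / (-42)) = 8 / 91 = 0.09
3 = 3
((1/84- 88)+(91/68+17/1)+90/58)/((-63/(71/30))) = 5005642/1956717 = 2.56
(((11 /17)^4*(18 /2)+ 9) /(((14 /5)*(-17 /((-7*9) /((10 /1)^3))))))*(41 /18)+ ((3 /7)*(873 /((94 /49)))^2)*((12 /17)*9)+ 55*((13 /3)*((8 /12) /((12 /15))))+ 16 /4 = 6368862408879335609 /11291270806800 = 564051.87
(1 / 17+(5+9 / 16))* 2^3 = 1529 / 34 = 44.97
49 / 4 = 12.25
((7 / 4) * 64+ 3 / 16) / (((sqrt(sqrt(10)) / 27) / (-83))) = -804519 * 10^(3 / 4) / 32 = -141379.46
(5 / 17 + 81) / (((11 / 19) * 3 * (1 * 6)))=13129 / 1683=7.80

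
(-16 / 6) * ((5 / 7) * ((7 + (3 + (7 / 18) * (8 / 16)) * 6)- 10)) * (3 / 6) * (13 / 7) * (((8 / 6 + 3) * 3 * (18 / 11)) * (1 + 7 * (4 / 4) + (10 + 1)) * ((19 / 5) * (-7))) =23671492 / 77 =307421.97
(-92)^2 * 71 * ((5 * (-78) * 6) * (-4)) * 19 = 106871880960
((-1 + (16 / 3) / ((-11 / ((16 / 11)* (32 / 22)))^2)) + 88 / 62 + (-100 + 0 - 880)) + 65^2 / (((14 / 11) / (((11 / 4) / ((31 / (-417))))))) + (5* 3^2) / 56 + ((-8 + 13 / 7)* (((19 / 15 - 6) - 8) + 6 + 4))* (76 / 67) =-191258441859008243 / 1545403522740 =-123759.55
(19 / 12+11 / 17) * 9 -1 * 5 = 1025 / 68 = 15.07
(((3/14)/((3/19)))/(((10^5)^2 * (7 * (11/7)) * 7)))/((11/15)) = 57/23716000000000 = 0.00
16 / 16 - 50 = -49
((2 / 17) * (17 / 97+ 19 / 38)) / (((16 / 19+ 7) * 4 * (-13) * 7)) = -2489 / 89435164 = -0.00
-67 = -67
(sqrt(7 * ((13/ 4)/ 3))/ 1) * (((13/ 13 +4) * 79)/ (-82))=-13.27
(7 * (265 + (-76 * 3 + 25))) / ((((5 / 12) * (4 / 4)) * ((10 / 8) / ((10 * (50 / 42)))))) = 9920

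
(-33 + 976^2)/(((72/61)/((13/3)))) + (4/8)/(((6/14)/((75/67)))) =50609581033/14472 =3497068.89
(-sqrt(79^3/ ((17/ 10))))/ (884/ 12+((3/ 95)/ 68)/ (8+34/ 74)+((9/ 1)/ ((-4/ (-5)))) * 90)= -28188780 * sqrt(13430)/ 6588622163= -0.50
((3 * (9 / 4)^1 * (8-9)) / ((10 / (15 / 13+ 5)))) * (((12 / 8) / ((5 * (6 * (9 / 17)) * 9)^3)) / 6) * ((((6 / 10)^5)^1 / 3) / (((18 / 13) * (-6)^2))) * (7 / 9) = -34391 / 239148450000000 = -0.00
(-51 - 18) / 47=-69 / 47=-1.47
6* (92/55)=552/55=10.04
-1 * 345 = -345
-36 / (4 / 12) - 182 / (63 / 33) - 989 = -3577 / 3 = -1192.33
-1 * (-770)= 770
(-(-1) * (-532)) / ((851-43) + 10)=-266 / 409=-0.65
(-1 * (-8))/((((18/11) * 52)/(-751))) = -8261/117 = -70.61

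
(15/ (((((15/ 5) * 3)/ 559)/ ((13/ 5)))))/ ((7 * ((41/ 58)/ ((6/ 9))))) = 842972/ 2583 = 326.35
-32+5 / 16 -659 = -690.69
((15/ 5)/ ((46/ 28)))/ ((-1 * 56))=-3/ 92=-0.03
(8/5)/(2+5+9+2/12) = 48/485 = 0.10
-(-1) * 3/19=3/19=0.16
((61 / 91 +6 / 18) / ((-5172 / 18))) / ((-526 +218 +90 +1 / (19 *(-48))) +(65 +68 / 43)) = 5372592 / 232897239575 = 0.00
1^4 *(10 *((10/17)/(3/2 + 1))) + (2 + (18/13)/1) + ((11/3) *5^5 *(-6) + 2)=-15192040/221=-68742.26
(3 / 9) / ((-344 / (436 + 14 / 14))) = -437 / 1032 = -0.42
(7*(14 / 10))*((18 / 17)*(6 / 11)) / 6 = 882 / 935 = 0.94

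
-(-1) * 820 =820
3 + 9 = 12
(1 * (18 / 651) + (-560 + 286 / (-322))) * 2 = -5598510 / 4991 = -1121.72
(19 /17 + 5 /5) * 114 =241.41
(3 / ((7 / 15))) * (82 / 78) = 615 / 91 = 6.76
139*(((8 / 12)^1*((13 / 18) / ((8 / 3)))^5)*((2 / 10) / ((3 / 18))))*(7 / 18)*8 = 361268089 / 716636160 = 0.50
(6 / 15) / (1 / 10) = 4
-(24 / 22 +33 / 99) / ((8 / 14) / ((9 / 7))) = -141 / 44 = -3.20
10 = 10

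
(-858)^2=736164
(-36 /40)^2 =81 /100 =0.81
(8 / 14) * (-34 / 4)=-34 / 7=-4.86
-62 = -62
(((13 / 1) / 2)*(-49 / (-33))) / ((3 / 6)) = 637 / 33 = 19.30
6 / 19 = 0.32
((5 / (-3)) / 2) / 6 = -5 / 36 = -0.14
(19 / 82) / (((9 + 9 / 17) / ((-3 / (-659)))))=323 / 2918052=0.00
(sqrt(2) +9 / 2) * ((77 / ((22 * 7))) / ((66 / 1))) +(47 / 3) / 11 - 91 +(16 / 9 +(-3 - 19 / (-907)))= -5925877 / 65304 +sqrt(2) / 132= -90.73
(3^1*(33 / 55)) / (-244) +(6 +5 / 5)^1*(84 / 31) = 717081 / 37820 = 18.96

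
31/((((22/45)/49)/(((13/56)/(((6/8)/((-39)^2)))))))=64361115/44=1462752.61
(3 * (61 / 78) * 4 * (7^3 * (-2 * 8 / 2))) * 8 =-2678144 / 13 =-206011.08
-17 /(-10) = 17 /10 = 1.70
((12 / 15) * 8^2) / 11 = 256 / 55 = 4.65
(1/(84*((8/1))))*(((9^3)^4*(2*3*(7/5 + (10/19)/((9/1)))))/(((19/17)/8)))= 665247082651191/25270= 26325567180.50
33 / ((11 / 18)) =54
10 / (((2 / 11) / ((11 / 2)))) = 605 / 2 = 302.50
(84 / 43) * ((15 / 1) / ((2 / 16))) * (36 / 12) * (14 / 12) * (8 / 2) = 141120 / 43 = 3281.86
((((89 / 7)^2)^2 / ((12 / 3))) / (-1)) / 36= -62742241 / 345744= -181.47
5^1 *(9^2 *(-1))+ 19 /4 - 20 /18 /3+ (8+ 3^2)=-41431 /108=-383.62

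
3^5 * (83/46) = 20169/46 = 438.46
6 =6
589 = 589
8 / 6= 4 / 3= 1.33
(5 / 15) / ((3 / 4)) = 4 / 9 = 0.44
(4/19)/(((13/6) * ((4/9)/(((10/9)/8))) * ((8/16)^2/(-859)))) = -25770/247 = -104.33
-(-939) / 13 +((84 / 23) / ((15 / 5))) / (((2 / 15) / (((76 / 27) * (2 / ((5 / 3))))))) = 92455 / 897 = 103.07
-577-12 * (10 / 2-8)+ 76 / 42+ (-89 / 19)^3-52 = -99958834 / 144039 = -693.97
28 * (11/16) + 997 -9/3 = 4053/4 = 1013.25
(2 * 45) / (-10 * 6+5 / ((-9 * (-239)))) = -38718 / 25811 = -1.50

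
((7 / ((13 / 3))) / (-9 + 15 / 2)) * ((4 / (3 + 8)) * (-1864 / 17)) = 104384 / 2431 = 42.94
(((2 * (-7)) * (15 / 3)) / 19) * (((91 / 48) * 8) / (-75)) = 637 / 855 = 0.75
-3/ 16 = -0.19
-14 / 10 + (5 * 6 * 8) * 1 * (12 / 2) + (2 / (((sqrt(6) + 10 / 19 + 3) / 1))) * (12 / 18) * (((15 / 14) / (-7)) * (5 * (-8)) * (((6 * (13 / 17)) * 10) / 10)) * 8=15507583387 / 9675295 - 90105600 * sqrt(6) / 1935059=1488.74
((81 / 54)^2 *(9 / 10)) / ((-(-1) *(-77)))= -0.03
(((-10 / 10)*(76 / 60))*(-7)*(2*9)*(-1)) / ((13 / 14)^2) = -156408 / 845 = -185.10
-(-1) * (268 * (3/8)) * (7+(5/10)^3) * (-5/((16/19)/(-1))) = 1088415/256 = 4251.62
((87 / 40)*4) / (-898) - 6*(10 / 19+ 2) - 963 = -166894953 / 170620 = -978.17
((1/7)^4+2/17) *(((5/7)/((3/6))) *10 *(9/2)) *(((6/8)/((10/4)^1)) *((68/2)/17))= 1301130/285719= 4.55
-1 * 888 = -888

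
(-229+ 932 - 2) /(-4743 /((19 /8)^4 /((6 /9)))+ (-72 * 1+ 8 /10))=-456775105 /111152036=-4.11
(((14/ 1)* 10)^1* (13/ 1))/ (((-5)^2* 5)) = 364/ 25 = 14.56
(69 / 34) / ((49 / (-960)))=-33120 / 833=-39.76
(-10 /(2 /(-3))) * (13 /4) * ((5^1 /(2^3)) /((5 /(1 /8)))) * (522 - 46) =23205 /64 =362.58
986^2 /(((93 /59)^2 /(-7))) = -23689499932 /8649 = -2738987.16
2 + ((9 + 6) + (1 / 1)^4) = 18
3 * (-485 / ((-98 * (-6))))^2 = 235225 / 115248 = 2.04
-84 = -84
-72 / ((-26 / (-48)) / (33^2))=-1881792 / 13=-144753.23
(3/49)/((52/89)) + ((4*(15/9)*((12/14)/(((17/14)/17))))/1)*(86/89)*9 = 157795923/226772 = 695.84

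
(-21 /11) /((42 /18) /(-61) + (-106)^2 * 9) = -3843 /203562535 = -0.00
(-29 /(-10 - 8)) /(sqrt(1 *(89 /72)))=29 *sqrt(178) /267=1.45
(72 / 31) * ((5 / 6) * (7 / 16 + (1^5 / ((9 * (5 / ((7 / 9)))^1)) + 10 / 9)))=10147 / 3348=3.03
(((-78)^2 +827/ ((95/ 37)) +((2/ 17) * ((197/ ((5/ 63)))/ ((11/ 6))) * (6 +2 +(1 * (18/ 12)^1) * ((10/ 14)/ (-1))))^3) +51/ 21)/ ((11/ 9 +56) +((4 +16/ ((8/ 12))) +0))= 15772827.15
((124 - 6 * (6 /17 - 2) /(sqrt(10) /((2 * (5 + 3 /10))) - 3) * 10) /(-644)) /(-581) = 9651997 /39804221107 - 15900 * sqrt(10) /5686317301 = 0.00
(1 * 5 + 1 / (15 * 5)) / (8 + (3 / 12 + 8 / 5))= 1504 / 2955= 0.51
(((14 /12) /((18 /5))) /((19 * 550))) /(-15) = -7 /3385800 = -0.00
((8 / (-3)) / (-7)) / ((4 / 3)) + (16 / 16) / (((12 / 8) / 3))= 16 / 7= 2.29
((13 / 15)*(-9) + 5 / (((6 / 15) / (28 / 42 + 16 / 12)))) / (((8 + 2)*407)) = 43 / 10175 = 0.00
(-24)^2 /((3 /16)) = 3072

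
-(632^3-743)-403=-252435628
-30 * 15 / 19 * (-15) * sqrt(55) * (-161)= -1086750 * sqrt(55) / 19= -424187.04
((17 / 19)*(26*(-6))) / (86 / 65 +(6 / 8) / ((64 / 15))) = -44129280 / 473879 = -93.12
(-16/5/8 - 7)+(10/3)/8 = -419/60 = -6.98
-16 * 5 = -80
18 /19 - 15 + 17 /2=-211 /38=-5.55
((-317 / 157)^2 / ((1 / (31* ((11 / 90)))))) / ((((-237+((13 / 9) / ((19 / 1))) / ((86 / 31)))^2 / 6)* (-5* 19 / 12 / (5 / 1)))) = -1560157406218224 / 1496768675503960445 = -0.00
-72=-72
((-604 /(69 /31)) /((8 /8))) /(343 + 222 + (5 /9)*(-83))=-28086 /53705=-0.52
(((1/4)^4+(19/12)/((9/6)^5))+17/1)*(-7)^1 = -22485743/186624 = -120.49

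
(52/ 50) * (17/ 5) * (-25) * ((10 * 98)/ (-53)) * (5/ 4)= 108290/ 53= 2043.21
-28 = -28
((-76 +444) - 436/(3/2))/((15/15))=232/3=77.33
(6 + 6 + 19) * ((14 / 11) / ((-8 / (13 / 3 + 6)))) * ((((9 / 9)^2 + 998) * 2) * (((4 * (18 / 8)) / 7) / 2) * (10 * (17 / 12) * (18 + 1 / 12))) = -5902639785 / 352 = -16768863.03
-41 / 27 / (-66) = 41 / 1782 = 0.02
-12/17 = -0.71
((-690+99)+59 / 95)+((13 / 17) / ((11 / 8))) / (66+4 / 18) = -1562701988 / 2646985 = -590.37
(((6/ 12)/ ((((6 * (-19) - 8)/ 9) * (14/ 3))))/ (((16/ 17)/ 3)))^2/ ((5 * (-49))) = -1896129/ 731883192320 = -0.00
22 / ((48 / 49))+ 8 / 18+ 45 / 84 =11813 / 504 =23.44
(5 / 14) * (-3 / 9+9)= 65 / 21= 3.10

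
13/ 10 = 1.30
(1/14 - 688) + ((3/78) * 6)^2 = -1627513/2366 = -687.88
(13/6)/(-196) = -13/1176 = -0.01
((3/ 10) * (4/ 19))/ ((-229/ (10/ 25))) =-12/ 108775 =-0.00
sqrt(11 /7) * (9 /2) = 9 * sqrt(77) /14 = 5.64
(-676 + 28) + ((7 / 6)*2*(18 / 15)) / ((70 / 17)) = -16183 / 25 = -647.32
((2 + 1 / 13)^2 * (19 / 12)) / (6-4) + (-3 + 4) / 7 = 33671 / 9464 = 3.56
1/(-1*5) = -1/5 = -0.20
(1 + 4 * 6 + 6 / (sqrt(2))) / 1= 3 * sqrt(2) + 25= 29.24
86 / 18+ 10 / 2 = 88 / 9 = 9.78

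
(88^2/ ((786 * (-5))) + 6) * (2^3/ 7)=63344/ 13755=4.61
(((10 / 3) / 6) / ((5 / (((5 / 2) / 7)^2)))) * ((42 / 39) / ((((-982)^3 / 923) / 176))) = -19525 / 7457358573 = -0.00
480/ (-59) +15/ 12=-1625/ 236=-6.89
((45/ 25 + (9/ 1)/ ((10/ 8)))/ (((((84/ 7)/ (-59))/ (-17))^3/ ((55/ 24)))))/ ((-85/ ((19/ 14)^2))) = -235696842601/ 903168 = -260966.78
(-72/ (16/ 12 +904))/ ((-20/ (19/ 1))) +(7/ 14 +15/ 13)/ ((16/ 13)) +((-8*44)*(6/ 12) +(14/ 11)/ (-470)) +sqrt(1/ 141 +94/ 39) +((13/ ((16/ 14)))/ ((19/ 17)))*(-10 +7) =-43778821993/ 213434144 +sqrt(902447)/ 611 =-203.56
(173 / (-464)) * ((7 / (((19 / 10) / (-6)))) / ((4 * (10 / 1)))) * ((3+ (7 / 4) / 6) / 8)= 95669 / 1128448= 0.08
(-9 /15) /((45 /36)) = -12 /25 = -0.48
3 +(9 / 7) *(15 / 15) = 30 / 7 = 4.29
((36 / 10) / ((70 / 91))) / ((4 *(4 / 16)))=117 / 25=4.68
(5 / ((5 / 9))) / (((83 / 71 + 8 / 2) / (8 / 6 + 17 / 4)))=14271 / 1468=9.72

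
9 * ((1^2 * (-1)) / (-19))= 9 / 19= 0.47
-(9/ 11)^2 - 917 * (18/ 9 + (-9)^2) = -9209512/ 121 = -76111.67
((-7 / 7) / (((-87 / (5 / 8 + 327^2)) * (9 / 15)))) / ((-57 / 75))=-5627875 / 2088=-2695.34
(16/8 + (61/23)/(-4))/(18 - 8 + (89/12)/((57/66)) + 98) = 0.01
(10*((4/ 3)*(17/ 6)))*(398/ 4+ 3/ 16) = 135575/ 36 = 3765.97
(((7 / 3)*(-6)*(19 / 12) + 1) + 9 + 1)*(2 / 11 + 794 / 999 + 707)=-521256985 / 65934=-7905.74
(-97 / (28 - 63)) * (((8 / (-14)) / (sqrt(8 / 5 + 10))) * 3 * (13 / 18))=-1261 * sqrt(290) / 21315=-1.01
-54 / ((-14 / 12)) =324 / 7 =46.29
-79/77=-1.03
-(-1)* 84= 84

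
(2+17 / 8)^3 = 35937 / 512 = 70.19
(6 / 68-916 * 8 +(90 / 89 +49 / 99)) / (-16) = 2194800625 / 4793184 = 457.90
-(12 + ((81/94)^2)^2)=-979945473/78074896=-12.55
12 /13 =0.92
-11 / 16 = -0.69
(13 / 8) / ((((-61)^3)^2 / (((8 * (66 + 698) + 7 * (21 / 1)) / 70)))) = 81367 / 28851409642160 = 0.00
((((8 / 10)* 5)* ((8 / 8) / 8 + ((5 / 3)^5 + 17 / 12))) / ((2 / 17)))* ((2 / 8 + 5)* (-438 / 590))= -243209939 / 127440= -1908.43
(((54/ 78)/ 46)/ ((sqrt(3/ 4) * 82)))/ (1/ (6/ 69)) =3 * sqrt(3)/ 281957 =0.00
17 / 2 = 8.50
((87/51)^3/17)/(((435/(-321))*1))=-89987/417605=-0.22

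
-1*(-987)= 987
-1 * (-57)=57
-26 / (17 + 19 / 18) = -36 / 25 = -1.44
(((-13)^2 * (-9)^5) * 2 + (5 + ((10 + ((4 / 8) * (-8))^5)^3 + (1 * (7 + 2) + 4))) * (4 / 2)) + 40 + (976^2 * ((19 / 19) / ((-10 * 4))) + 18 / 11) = -115784008272 / 55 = -2105163786.76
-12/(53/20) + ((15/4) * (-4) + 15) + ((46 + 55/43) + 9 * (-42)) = -764033/2279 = -335.25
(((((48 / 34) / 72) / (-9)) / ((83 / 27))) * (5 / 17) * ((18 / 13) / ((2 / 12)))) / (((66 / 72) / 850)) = -324000 / 201773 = -1.61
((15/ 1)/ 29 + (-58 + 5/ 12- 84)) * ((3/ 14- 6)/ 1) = 189351/ 232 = 816.17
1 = 1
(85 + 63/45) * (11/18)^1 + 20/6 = 56.13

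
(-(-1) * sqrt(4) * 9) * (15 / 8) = 33.75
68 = 68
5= 5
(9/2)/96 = 3/64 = 0.05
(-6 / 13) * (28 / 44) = -0.29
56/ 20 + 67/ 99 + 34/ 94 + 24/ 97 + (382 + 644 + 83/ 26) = 60626906099/ 58674330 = 1033.28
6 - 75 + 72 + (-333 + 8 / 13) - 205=-534.38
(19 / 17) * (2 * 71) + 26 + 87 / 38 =120799 / 646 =187.00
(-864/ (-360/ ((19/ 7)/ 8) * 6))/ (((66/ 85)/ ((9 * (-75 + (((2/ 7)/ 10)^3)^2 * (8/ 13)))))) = -157886127804693/ 1338257375000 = -117.98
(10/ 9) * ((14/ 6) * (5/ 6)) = 175/ 81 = 2.16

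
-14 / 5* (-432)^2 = -2612736 / 5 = -522547.20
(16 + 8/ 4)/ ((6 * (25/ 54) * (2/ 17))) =1377/ 25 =55.08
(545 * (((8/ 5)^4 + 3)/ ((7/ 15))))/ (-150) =-92977/ 1250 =-74.38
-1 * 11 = -11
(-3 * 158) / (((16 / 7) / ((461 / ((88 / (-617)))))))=471880983 / 704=670285.49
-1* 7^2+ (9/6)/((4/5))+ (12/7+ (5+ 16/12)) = -6565/168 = -39.08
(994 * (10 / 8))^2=6175225 / 4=1543806.25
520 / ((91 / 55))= 2200 / 7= 314.29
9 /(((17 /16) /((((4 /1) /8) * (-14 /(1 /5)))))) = -5040 /17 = -296.47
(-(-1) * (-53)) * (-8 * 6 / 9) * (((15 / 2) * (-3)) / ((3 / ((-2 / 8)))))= 530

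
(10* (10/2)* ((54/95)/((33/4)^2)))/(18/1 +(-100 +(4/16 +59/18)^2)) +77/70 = 2267184727/2072387570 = 1.09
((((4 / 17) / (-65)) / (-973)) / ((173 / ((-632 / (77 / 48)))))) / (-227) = 121344 / 3251155963055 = 0.00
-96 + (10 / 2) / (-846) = -81221 / 846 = -96.01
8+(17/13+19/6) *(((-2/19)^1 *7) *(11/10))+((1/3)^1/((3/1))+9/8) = 498799/88920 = 5.61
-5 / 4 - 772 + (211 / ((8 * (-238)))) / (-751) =-1105673057 / 1429904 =-773.25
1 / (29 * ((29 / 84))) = 84 / 841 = 0.10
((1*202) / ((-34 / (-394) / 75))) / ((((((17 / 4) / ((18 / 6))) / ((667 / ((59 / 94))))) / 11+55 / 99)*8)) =9262703137050 / 234541673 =39492.78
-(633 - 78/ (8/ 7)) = -2259/ 4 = -564.75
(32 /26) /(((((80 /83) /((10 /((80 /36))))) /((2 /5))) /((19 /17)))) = 14193 /5525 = 2.57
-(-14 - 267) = 281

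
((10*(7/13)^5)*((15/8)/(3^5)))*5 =2100875/120298932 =0.02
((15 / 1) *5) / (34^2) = 75 / 1156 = 0.06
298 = 298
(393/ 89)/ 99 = 131/ 2937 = 0.04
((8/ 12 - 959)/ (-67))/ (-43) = -2875/ 8643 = -0.33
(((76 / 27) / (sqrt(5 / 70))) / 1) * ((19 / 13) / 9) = 1.71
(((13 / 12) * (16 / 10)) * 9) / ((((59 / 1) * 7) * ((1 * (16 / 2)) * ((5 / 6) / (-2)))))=-117 / 10325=-0.01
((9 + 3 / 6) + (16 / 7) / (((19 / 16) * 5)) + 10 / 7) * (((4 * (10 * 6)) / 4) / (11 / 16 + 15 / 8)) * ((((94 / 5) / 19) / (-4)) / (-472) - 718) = -20255314998 / 106495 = -190199.68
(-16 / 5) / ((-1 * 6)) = 8 / 15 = 0.53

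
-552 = -552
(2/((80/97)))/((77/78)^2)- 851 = -50308253/59290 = -848.51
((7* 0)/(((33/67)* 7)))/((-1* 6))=0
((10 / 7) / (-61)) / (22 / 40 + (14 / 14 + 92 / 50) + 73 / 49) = -7000 / 1458571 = -0.00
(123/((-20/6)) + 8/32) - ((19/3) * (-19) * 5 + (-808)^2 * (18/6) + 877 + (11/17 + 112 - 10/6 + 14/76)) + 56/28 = -37965674807/19380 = -1959013.15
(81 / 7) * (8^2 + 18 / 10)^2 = 1252503 / 25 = 50100.12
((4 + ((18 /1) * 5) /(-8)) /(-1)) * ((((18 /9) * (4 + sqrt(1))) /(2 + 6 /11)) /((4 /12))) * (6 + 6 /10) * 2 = 31581 /28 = 1127.89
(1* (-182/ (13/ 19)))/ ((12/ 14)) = -931/ 3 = -310.33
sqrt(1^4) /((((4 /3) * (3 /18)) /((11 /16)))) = 99 /32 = 3.09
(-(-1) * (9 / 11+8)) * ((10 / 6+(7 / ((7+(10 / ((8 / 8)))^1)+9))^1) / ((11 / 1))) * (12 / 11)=29294 / 17303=1.69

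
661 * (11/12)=605.92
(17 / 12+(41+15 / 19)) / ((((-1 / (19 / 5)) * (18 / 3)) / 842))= -4147271 / 180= -23040.39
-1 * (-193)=193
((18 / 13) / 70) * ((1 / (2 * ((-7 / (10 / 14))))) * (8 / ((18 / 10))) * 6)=-120 / 4459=-0.03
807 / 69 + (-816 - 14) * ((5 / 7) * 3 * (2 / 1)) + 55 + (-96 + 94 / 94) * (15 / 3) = -638437 / 161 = -3965.45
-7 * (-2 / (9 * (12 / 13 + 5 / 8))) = 208 / 207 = 1.00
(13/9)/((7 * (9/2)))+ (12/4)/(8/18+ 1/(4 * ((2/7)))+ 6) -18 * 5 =-26756636/298809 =-89.54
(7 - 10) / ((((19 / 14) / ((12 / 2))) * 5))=-252 / 95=-2.65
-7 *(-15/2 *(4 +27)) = 1627.50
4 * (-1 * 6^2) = -144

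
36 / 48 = 3 / 4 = 0.75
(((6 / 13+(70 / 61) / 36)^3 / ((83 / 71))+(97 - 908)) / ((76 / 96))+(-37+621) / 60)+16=-954115153801259701 / 955493051661135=-998.56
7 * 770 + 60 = 5450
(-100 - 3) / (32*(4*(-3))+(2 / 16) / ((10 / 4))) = 2060 / 7679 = 0.27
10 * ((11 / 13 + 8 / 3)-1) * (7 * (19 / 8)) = 32585 / 78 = 417.76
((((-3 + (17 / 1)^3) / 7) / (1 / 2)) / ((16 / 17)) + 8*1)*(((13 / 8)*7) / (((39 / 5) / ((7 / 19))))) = 805.13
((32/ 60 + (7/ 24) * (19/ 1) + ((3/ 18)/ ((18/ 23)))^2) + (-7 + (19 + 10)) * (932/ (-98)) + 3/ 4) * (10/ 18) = -578263369/ 5143824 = -112.42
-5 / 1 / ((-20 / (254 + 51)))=76.25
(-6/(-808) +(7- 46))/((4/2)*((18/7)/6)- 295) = 110271/831836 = 0.13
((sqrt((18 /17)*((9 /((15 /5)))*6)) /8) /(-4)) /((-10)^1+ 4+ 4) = 9*sqrt(17) /544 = 0.07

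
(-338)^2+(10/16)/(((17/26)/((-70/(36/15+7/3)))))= 275750891/2414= 114229.86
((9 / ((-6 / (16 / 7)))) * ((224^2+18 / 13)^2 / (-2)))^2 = 26071618048985614208903424 / 1399489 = 18629384045880756625.38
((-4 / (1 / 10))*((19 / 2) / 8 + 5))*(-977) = 483615 / 2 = 241807.50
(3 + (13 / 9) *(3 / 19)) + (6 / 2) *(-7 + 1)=-842 / 57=-14.77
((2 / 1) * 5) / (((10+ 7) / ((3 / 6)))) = 5 / 17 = 0.29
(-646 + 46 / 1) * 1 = -600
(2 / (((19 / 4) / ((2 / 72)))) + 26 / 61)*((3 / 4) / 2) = 571 / 3477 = 0.16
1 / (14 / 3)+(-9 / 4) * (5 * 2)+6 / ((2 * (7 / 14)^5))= 516 / 7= 73.71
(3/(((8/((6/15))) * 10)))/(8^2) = 3/12800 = 0.00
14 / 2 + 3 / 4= 31 / 4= 7.75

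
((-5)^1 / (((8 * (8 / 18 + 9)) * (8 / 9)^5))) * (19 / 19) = -531441 / 4456448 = -0.12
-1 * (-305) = 305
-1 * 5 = -5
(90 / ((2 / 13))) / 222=195 / 74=2.64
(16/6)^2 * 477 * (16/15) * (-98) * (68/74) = -180834304/555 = -325827.57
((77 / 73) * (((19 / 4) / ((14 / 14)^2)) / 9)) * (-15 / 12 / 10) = -1463 / 21024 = -0.07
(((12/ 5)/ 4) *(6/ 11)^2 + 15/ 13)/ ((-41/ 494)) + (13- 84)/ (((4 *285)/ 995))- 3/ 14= -3097302617/ 39588780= -78.24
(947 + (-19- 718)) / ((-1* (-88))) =105 / 44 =2.39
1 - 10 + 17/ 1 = 8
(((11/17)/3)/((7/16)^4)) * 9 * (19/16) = 2568192/40817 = 62.92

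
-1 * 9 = -9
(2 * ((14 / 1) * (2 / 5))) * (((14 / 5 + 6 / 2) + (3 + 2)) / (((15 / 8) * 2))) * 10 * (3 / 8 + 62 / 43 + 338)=117832176 / 1075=109611.33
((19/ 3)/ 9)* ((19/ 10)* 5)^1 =361/ 54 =6.69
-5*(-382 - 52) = 2170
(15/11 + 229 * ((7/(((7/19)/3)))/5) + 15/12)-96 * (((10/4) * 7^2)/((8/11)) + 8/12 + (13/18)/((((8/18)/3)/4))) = -3408413/220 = -15492.79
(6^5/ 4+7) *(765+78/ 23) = 34480023/ 23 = 1499131.43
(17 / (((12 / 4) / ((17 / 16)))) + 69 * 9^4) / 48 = 9431.56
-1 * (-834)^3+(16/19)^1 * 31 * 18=11021789304/19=580094173.89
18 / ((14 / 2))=18 / 7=2.57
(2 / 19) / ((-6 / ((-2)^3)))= 8 / 57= 0.14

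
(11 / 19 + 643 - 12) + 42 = 12798 / 19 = 673.58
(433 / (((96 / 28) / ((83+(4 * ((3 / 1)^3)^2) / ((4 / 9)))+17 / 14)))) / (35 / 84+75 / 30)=40283289 / 140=287737.78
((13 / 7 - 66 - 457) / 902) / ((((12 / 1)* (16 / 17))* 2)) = -323 / 12628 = -0.03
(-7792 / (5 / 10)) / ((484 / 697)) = -2715512 / 121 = -22442.25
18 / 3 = 6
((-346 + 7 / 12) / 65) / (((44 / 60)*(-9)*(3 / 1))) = 4145 / 15444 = 0.27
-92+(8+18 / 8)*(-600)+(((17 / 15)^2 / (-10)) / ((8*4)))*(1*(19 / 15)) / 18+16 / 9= -121309925491 / 19440000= -6240.22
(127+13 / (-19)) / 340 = 120 / 323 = 0.37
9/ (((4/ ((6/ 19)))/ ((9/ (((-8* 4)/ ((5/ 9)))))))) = -135/ 1216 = -0.11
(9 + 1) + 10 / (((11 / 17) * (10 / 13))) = 331 / 11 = 30.09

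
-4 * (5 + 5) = -40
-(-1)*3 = 3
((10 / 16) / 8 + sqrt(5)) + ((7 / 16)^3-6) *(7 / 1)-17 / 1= -238943 / 4096 + sqrt(5)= -56.10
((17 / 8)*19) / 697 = 19 / 328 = 0.06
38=38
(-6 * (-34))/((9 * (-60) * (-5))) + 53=11942/225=53.08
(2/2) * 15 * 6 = 90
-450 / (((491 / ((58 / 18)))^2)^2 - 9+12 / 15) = -795691125 / 953314082022542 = -0.00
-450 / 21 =-150 / 7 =-21.43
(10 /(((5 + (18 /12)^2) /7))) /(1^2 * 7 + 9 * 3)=140 /493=0.28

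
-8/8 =-1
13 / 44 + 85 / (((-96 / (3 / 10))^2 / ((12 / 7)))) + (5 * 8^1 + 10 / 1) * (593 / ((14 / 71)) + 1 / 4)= 59286069041 / 394240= 150380.65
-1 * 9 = -9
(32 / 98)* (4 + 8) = 192 / 49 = 3.92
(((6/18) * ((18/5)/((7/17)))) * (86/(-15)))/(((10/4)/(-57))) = 380.96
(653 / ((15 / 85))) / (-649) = -11101 / 1947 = -5.70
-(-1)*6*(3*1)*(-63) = -1134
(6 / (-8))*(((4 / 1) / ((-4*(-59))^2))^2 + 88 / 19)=-51183732921 / 14734710976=-3.47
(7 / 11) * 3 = 21 / 11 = 1.91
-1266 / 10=-633 / 5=-126.60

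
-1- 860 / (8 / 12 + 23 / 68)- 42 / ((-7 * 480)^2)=-9442675241 / 11020800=-856.80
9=9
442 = 442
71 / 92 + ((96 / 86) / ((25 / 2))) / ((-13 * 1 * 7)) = 6936743 / 8999900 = 0.77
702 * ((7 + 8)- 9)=4212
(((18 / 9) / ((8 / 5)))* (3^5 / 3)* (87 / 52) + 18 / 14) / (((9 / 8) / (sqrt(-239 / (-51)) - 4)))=-55226 / 91 + 27613* sqrt(12189) / 9282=-278.44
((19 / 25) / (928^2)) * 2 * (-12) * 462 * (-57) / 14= 107217 / 2691200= 0.04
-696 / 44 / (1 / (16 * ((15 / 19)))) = -41760 / 209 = -199.81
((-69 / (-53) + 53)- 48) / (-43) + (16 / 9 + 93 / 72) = 2.92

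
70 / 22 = 35 / 11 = 3.18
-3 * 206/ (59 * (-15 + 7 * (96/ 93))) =19158/ 14219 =1.35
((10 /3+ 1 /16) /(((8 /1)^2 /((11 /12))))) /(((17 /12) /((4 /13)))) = 1793 /169728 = 0.01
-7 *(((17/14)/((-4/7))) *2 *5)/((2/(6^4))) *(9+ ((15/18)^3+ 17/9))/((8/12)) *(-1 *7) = -92850345/8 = -11606293.12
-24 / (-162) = 4 / 27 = 0.15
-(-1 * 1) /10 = 1 /10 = 0.10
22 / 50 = 11 / 25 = 0.44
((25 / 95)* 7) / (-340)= -7 / 1292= -0.01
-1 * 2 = -2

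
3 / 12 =1 / 4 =0.25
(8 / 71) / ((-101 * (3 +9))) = -2 / 21513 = -0.00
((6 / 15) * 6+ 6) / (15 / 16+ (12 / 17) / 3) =11424 / 1595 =7.16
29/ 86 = 0.34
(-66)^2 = 4356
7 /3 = 2.33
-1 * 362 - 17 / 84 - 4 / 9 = -91387 / 252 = -362.65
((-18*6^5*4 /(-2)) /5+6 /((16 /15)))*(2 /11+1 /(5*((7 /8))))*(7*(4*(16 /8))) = 353874654 /275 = 1286816.92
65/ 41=1.59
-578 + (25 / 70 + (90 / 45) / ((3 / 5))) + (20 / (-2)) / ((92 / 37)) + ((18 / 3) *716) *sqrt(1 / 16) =239408 / 483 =495.67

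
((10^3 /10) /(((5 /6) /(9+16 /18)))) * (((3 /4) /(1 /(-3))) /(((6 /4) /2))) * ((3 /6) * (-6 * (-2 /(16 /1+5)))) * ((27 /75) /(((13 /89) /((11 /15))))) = -4182288 /2275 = -1838.37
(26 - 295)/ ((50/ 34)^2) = -77741/ 625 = -124.39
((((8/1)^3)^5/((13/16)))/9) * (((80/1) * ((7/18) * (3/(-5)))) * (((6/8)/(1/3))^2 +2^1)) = -222646706578128896/351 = -634321101362190.59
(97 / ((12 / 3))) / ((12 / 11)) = 1067 / 48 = 22.23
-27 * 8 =-216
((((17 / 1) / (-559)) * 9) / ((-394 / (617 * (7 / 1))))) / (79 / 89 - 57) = -58811823 / 1099908524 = -0.05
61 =61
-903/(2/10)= -4515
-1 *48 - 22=-70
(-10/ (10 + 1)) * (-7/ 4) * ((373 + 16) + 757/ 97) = 673575/ 1067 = 631.28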